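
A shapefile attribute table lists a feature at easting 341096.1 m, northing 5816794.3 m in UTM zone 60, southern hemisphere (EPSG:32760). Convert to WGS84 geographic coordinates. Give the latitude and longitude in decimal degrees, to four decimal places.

lat -37.7824°, lon 175.1955°

Zone 60S: λ₀ = 177°, k₀ = 0.9996, false easting 500000 m, false northing 10000000 m.
Meridian distance M = (N − FN)/k₀ = -4184879.7 m.
Inverse transverse Mercator on WGS84 gives φ = -37.78240044°, λ = 175.19549976°.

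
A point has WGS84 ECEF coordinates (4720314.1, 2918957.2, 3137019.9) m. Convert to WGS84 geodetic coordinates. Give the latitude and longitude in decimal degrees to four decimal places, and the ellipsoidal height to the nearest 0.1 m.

λ = atan2(Y, X) = 31.73189993°; p = √(X²+Y²) = 5549925.8 m.
Bowring's method on WGS84 (a = 6378137 m, b = 6356752.314 m) gives φ = 29.64179998°, h = 2213.281 m.

lat 29.6418°, lon 31.7319°, h 2213.3 m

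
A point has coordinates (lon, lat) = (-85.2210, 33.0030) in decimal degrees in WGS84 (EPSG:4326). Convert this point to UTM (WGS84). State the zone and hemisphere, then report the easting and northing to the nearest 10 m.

Zone 16N: E 666190 m, N 3653030 m

Longitude -85.2210° lies in the 6° band [-90°, -84°), giving zone 16; latitude is north of the equator, so 16N.
Zone 16 central meridian λ₀ = 6×16 − 183 = -87°; Δλ = +1.7790°.
Transverse Mercator on WGS84 with k₀ = 0.9996 gives E = 666192.089 m, N = 3653025.126 m.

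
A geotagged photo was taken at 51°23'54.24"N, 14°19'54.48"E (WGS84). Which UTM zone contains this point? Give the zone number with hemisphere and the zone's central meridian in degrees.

UTM zone = ⌊(λ + 180)/6⌋ + 1; 14.3318° ∈ [12°, 18°) → zone 33.
Hemisphere: N (φ ≥ 0).
Central meridian λ₀ = 6×33 − 183 = 15°.

Zone 33N, central meridian 15°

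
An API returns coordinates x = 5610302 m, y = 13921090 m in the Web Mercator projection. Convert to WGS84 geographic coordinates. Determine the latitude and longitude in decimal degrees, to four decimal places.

lat 77.1347°, lon 50.3982°

R = 6378137 m. λ = x/R = 50.39820035°.
φ = 2·arctan(exp(y/R)) − 90° = 2·arctan(8.86957) − 90° = 77.13469969°.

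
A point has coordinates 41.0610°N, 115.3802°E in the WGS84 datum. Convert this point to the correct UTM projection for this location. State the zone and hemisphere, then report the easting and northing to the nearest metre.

Longitude 115.3802° lies in the 6° band [114°, 120°), giving zone 50; latitude is north of the equator, so 50N.
Zone 50 central meridian λ₀ = 6×50 − 183 = 117°; Δλ = -1.6198°.
Transverse Mercator on WGS84 with k₀ = 0.9996 gives E = 363895.490 m, N = 4546792.591 m.

Zone 50N: E 363895 m, N 4546793 m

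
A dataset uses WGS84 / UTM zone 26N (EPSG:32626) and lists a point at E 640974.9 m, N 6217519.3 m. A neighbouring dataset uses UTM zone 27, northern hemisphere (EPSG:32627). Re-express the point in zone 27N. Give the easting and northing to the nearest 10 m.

E 267640 m, N 6221490 m

UTM 26N → geographic: φ = 56.08200039°, λ = -24.73460003°.
UTM 27N (λ₀ = -21°) forward: E = 267636.653 m, N = 6221493.919 m.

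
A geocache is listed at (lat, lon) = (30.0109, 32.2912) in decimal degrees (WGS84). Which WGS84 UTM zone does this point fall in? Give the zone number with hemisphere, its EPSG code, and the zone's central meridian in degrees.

UTM zone = ⌊(λ + 180)/6⌋ + 1; 32.2912° ∈ [30°, 36°) → zone 36.
Hemisphere: N (φ ≥ 0).
Central meridian λ₀ = 6×36 − 183 = 33°.
EPSG code: 32636.

Zone 36N (EPSG:32636), central meridian 33°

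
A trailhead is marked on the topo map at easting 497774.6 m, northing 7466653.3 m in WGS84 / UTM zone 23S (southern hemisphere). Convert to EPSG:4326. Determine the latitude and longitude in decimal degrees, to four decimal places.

lat -22.9081°, lon -45.0217°

Zone 23S: λ₀ = -45°, k₀ = 0.9996, false easting 500000 m, false northing 10000000 m.
Meridian distance M = (N − FN)/k₀ = -2534360.4 m.
Inverse transverse Mercator on WGS84 gives φ = -22.90810015°, λ = -45.02170047°.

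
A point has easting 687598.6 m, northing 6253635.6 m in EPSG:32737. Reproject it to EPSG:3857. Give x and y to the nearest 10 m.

Unproject from UTM 37S (λ₀ = 39°) → φ = -33.84089981°, λ = 41.02750035°.
Web Mercator (R = 6378137 m): x = 4567160.447 m, y = -4007458.712 m.

x 4567160 m, y -4007460 m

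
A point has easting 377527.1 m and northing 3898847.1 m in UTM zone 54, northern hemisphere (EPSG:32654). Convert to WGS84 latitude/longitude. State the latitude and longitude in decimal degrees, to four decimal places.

lat 35.2252°, lon 139.6542°

Zone 54N: λ₀ = 141°, k₀ = 0.9996, false easting 500000 m.
Meridian distance M = (N − FN)/k₀ = 3900407.3 m.
Inverse transverse Mercator on WGS84 gives φ = 35.22520020°, λ = 139.65419964°.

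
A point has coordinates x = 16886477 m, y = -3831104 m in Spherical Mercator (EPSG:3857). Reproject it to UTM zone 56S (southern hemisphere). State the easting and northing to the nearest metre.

E 377313 m, N 6401726 m

Web Mercator inverse (R = 6378137 m) → φ = -32.51500109°, λ = 151.69380384°.
UTM 56S forward: E = 377312.869 m, N = 6401726.207 m.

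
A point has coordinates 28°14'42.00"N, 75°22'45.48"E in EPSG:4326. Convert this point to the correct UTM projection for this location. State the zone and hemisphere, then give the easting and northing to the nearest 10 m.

Zone 43N: E 537210 m, N 3124400 m

Longitude 75.3793° lies in the 6° band [72°, 78°), giving zone 43; latitude is north of the equator, so 43N.
Zone 43 central meridian λ₀ = 6×43 − 183 = 75°; Δλ = +0.3793°.
Transverse Mercator on WGS84 with k₀ = 0.9996 gives E = 537209.195 m, N = 3124401.047 m.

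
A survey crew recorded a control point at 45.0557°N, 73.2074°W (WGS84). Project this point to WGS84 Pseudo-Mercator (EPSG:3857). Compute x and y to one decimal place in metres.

x -8149410.5 m, y 5630294.6 m

Web Mercator is spherical with R = a = 6378137 m.
x = R·λ = 6378137 × -1.277710167 = -8149410.490 m.
y = R·ln tan(π/4 + φ/2) = 6378137 × 0.882749081 = 5630294.578 m.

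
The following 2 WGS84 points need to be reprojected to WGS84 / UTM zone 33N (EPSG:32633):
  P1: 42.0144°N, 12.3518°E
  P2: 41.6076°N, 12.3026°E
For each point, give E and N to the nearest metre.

UTM zone 33N: λ₀ = 15°, k₀ = 0.9996.
P1 (42.0144°, 12.3518°) → (280723.570, 4654768.059) m.
P2 (41.6076°, 12.3026°) → (275230.611, 4609724.675) m.

P1: E 280724 m, N 4654768 m; P2: E 275231 m, N 4609725 m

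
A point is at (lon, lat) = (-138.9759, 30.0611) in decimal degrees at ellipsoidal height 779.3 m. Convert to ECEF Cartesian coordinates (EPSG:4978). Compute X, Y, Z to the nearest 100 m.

WGS84: a = 6378137 m, e² = 0.006694380; N(φ) = a/√(1−e²sin²φ) = 6383500.696 m.
X = (N+h)·cosφ·cosλ = -4168653.888 m; Y = (N+h)·cosφ·sinλ = -3626835.105 m; Z = (N(1−e²)+h)·sinφ = 3176627.988 m.

X -4168700 m, Y -3626800 m, Z 3176600 m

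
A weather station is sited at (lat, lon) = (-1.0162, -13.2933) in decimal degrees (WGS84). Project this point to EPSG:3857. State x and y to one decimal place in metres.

x -1479803.4 m, y -113128.8 m

Web Mercator is spherical with R = a = 6378137 m.
x = R·λ = 6378137 × -0.232011853 = -1479803.387 m.
y = R·ln tan(π/4 + φ/2) = 6378137 × -0.017736966 = -113128.798 m.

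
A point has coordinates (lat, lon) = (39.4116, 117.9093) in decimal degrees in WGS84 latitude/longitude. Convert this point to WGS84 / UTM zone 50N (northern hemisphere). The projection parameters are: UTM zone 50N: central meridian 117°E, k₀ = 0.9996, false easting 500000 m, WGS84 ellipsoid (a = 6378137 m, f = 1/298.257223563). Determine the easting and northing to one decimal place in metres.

Zone 50 central meridian λ₀ = 6×50 − 183 = 117°; Δλ = +0.9093°.
Transverse Mercator on WGS84 with k₀ = 0.9996 gives E = 578280.305 m, N = 4362848.283 m.

E 578280.3 m, N 4362848.3 m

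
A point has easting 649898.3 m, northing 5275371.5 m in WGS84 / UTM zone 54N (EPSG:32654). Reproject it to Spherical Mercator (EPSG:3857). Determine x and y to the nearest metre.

x 15918097 m, y 6042943 m

Unproject from UTM 54N (λ₀ = 141°) → φ = 47.61440010°, λ = 142.99469952°.
Web Mercator (R = 6378137 m): x = 15918097.137 m, y = 6042942.826 m.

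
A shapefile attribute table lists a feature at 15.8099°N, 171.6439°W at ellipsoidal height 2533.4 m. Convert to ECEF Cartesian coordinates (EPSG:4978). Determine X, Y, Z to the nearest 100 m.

X -6075600 m, Y -892400 m, Z 1727200 m

WGS84: a = 6378137 m, e² = 0.006694380; N(φ) = a/√(1−e²sin²φ) = 6379722.253 m.
X = (N+h)·cosφ·cosλ = -6075629.743 m; Y = (N+h)·cosφ·sinλ = -892414.829 m; Z = (N(1−e²)+h)·sinφ = 1727187.507 m.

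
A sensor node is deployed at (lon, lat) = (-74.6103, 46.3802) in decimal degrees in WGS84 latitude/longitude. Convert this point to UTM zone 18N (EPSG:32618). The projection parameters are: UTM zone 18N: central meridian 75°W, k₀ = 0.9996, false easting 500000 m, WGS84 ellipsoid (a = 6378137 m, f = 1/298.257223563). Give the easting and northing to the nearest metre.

Zone 18 central meridian λ₀ = 6×18 − 183 = -75°; Δλ = +0.3897°.
Transverse Mercator on WGS84 with k₀ = 0.9996 gives E = 529968.016 m, N = 5136365.511 m.

E 529968 m, N 5136366 m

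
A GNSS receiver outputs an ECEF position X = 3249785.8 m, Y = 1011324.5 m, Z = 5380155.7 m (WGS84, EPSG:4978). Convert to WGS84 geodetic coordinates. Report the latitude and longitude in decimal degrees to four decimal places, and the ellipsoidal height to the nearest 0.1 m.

λ = atan2(Y, X) = 17.28599966°; p = √(X²+Y²) = 3403510.7 m.
Bowring's method on WGS84 (a = 6378137 m, b = 6356752.314 m) gives φ = 57.85590008°, h = 3472.170 m.

lat 57.8559°, lon 17.2860°, h 3472.2 m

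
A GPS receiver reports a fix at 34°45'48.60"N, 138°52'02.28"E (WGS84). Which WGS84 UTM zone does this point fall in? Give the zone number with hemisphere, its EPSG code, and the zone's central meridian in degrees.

UTM zone = ⌊(λ + 180)/6⌋ + 1; 138.8673° ∈ [138°, 144°) → zone 54.
Hemisphere: N (φ ≥ 0).
Central meridian λ₀ = 6×54 − 183 = 141°.
EPSG code: 32654.

Zone 54N (EPSG:32654), central meridian 141°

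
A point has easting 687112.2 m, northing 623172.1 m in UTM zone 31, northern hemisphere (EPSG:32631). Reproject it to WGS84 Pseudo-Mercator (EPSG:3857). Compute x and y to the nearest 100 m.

Unproject from UTM 31N (λ₀ = 3°) → φ = 5.63540003°, λ = 4.68940026°.
Web Mercator (R = 6378137 m): x = 522021.649 m, y = 628343.775 m.

x 522000 m, y 628300 m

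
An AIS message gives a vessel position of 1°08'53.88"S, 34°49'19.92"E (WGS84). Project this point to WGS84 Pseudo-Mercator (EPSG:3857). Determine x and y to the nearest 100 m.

Web Mercator is spherical with R = a = 6378137 m.
x = R·λ = 6378137 × 0.607762043 = 3876389.572 m.
y = R·ln tan(π/4 + φ/2) = 6378137 × -0.020042958 = -127836.730 m.

x 3876400 m, y -127800 m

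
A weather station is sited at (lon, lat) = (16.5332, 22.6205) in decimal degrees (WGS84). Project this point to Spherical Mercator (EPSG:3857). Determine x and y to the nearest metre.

x 1840467 m, y 2586189 m

Web Mercator is spherical with R = a = 6378137 m.
x = R·λ = 6378137 × 0.288558776 = 1840467.405 m.
y = R·ln tan(π/4 + φ/2) = 6378137 × 0.405477116 = 2586188.593 m.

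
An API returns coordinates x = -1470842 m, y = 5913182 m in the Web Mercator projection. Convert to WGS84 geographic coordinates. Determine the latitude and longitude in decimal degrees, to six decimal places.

R = 6378137 m. λ = x/R = -13.21279849°.
φ = 2·arctan(exp(y/R)) − 90° = 2·arctan(2.52717) − 90° = 46.82269960°.

lat 46.822700°, lon -13.212798°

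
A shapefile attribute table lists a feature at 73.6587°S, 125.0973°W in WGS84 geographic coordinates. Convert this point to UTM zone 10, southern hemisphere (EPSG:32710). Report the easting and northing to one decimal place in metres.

Zone 10 central meridian λ₀ = 6×10 − 183 = -123°; Δλ = -2.0973°.
Transverse Mercator on WGS84 with k₀ = 0.9996 gives E = 434146.460 m, N = 1824881.216 m.

E 434146.5 m, N 1824881.2 m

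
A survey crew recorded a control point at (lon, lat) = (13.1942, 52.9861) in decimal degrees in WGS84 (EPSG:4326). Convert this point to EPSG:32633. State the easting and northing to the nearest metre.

Zone 33 central meridian λ₀ = 6×33 − 183 = 15°; Δλ = -1.8058°.
Transverse Mercator on WGS84 with k₀ = 0.9996 gives E = 378778.682 m, N = 5872249.823 m.

E 378779 m, N 5872250 m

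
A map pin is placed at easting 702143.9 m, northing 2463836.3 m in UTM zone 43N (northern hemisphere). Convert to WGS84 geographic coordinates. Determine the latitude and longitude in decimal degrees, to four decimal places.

Zone 43N: λ₀ = 75°, k₀ = 0.9996, false easting 500000 m.
Meridian distance M = (N − FN)/k₀ = 2464822.2 m.
Inverse transverse Mercator on WGS84 gives φ = 22.26830041°, λ = 76.96180019°.

lat 22.2683°, lon 76.9618°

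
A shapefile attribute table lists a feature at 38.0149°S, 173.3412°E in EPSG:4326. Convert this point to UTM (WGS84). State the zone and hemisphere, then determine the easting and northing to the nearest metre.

Zone 59S: E 705523 m, N 5789945 m

Longitude 173.3412° lies in the 6° band [168°, 174°), giving zone 59; latitude is south of the equator, so 59S.
Zone 59 central meridian λ₀ = 6×59 − 183 = 171°; Δλ = +2.3412°.
Transverse Mercator on WGS84 with k₀ = 0.9996 gives E = 705523.453 m, N = 5789944.947 m.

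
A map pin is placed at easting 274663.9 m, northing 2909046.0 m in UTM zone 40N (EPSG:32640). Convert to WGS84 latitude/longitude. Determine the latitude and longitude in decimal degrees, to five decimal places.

lat 26.28350°, lon 54.74330°

Zone 40N: λ₀ = 57°, k₀ = 0.9996, false easting 500000 m.
Meridian distance M = (N − FN)/k₀ = 2910210.1 m.
Inverse transverse Mercator on WGS84 gives φ = 26.28349997°, λ = 54.74329996°.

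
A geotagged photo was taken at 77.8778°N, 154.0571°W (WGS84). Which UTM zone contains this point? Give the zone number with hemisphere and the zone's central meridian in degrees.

UTM zone = ⌊(λ + 180)/6⌋ + 1; -154.0571° ∈ [-156°, -150°) → zone 5.
Hemisphere: N (φ ≥ 0).
Central meridian λ₀ = 6×5 − 183 = -153°.

Zone 5N, central meridian -153°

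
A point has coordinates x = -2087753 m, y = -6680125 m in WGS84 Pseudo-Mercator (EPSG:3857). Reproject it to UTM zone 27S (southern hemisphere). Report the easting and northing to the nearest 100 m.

Web Mercator inverse (R = 6378137 m) → φ = -51.33139870°, λ = -18.75460429°.
UTM 27S forward: E = 656424.726 m, N = 4310927.574 m.

E 656400 m, N 4310900 m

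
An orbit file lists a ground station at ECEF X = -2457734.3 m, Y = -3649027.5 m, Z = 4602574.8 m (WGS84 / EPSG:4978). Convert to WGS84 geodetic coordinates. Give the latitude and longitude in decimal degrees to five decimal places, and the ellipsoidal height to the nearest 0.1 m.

λ = atan2(Y, X) = -123.96150087°; p = √(X²+Y²) = 4399529.5 m.
Bowring's method on WGS84 (a = 6378137 m, b = 6356752.314 m) gives φ = 46.48429989°, h = 132.267 m.

lat 46.48430°, lon -123.96150°, h 132.3 m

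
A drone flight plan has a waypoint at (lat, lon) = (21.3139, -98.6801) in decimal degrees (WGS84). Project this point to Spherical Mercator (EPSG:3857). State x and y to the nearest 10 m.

Web Mercator is spherical with R = a = 6378137 m.
x = R·λ = 6378137 × -1.722292651 = -10985018.483 m.
y = R·ln tan(π/4 + φ/2) = 6378137 × 0.380886677 = 2429347.409 m.

x -10985020 m, y 2429350 m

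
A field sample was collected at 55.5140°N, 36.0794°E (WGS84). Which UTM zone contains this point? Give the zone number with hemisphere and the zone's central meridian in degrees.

UTM zone = ⌊(λ + 180)/6⌋ + 1; 36.0794° ∈ [36°, 42°) → zone 37.
Hemisphere: N (φ ≥ 0).
Central meridian λ₀ = 6×37 − 183 = 39°.

Zone 37N, central meridian 39°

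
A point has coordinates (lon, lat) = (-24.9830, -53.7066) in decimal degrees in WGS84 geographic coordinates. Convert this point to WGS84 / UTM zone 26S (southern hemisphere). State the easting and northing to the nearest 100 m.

Zone 26 central meridian λ₀ = 6×26 − 183 = -27°; Δλ = +2.0170°.
Transverse Mercator on WGS84 with k₀ = 0.9996 gives E = 633133.159 m, N = 4047232.286 m.

E 633100 m, N 4047200 m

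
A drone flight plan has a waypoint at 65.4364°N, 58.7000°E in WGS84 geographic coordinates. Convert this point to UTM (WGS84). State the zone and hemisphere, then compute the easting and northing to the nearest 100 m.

Longitude 58.7000° lies in the 6° band [54°, 60°), giving zone 40; latitude is north of the equator, so 40N.
Zone 40 central meridian λ₀ = 6×40 − 183 = 57°; Δλ = +1.7000°.
Transverse Mercator on WGS84 with k₀ = 0.9996 gives E = 578848.552 m, N = 7258155.907 m.

Zone 40N: E 578800 m, N 7258200 m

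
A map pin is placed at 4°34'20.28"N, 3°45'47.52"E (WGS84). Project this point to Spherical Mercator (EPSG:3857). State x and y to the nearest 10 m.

x 418920 m, y 509530 m

Web Mercator is spherical with R = a = 6378137 m.
x = R·λ = 6378137 × 0.065680230 = 418917.508 m.
y = R·ln tan(π/4 + φ/2) = 6378137 × 0.079886525 = 509527.200 m.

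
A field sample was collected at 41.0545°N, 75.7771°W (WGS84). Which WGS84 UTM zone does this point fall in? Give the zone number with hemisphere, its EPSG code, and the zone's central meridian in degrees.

Zone 18N (EPSG:32618), central meridian -75°

UTM zone = ⌊(λ + 180)/6⌋ + 1; -75.7771° ∈ [-78°, -72°) → zone 18.
Hemisphere: N (φ ≥ 0).
Central meridian λ₀ = 6×18 − 183 = -75°.
EPSG code: 32618.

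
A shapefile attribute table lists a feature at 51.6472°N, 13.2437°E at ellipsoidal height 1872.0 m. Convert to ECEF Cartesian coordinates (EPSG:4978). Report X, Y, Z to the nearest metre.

WGS84: a = 6378137 m, e² = 0.006694380; N(φ) = a/√(1−e²sin²φ) = 6391306.728 m.
X = (N+h)·cosφ·cosλ = 3861475.976 m; Y = (N+h)·cosφ·sinλ = 908808.775 m; Z = (N(1−e²)+h)·sinφ = 4980009.159 m.

X 3861476 m, Y 908809 m, Z 4980009 m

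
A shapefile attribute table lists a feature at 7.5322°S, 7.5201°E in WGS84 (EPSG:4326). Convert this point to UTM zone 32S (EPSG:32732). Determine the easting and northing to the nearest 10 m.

Zone 32 central meridian λ₀ = 6×32 − 183 = 9°; Δλ = -1.4799°.
Transverse Mercator on WGS84 with k₀ = 0.9996 gives E = 336718.071 m, N = 9167141.126 m.

E 336720 m, N 9167140 m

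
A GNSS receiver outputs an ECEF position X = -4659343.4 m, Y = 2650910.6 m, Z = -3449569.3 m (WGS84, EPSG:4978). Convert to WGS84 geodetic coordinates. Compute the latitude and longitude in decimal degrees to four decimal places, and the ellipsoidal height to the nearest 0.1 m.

lat -32.9364°, lon 150.3625°, h 2811.0 m

λ = atan2(Y, X) = 150.36250003°; p = √(X²+Y²) = 5360672.3 m.
Bowring's method on WGS84 (a = 6378137 m, b = 6356752.314 m) gives φ = -32.93639970°, h = 2811.015 m.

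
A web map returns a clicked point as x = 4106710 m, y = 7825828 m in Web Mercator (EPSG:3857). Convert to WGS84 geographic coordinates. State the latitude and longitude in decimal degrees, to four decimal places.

R = 6378137 m. λ = x/R = 36.89120360°.
φ = 2·arctan(exp(y/R)) − 90° = 2·arctan(3.41090) − 90° = 57.32010132°.

lat 57.3201°, lon 36.8912°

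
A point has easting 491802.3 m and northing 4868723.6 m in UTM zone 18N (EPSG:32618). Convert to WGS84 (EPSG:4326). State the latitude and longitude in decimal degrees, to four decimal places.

lat 43.9716°, lon -75.1022°

Zone 18N: λ₀ = -75°, k₀ = 0.9996, false easting 500000 m.
Meridian distance M = (N − FN)/k₀ = 4870671.9 m.
Inverse transverse Mercator on WGS84 gives φ = 43.97160001°, λ = -75.10219998°.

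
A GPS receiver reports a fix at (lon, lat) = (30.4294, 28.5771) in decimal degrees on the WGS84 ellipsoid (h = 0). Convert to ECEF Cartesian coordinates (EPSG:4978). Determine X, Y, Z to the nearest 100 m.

WGS84: a = 6378137 m, e² = 0.006694380; N(φ) = a/√(1−e²sin²φ) = 6383027.447 m.
X = (N+h)·cosφ·cosλ = 4833286.791 m; Y = (N+h)·cosφ·sinλ = 2839007.289 m; Z = (N(1−e²)+h)·sinφ = 3032823.435 m.

X 4833300 m, Y 2839000 m, Z 3032800 m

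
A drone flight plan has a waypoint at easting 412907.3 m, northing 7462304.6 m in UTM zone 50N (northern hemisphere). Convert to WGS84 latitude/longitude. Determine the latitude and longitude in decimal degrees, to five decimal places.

lat 67.26470°, lon 114.98030°

Zone 50N: λ₀ = 117°, k₀ = 0.9996, false easting 500000 m.
Meridian distance M = (N − FN)/k₀ = 7465290.7 m.
Inverse transverse Mercator on WGS84 gives φ = 67.26470036°, λ = 114.98030111°.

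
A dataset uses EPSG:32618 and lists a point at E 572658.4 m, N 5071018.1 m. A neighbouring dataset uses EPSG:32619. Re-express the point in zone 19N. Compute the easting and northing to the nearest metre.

E 106315 m, N 5083083 m

UTM 18N → geographic: φ = 45.78889966°, λ = -74.06520024°.
UTM 19N (λ₀ = -69°) forward: E = 106314.883 m, N = 5083082.517 m.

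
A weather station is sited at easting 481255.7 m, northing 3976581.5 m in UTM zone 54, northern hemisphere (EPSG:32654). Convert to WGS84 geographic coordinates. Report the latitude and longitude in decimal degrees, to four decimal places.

Zone 54N: λ₀ = 141°, k₀ = 0.9996, false easting 500000 m.
Meridian distance M = (N − FN)/k₀ = 3978172.8 m.
Inverse transverse Mercator on WGS84 gives φ = 35.93339974°, λ = 140.79219964°.

lat 35.9334°, lon 140.7922°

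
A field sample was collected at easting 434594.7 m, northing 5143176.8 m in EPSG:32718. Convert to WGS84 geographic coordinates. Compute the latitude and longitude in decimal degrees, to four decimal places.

Zone 18S: λ₀ = -75°, k₀ = 0.9996, false easting 500000 m, false northing 10000000 m.
Meridian distance M = (N − FN)/k₀ = -4858766.7 m.
Inverse transverse Mercator on WGS84 gives φ = -43.86160045°, λ = -75.81390008°.

lat -43.8616°, lon -75.8139°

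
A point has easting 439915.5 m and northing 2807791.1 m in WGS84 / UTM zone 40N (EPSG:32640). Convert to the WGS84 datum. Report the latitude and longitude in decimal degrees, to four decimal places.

Zone 40N: λ₀ = 57°, k₀ = 0.9996, false easting 500000 m.
Meridian distance M = (N − FN)/k₀ = 2808914.7 m.
Inverse transverse Mercator on WGS84 gives φ = 25.38569964°, λ = 56.40270041°.

lat 25.3857°, lon 56.4027°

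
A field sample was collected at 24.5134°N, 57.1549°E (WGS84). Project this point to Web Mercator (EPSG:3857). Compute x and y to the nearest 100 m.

Web Mercator is spherical with R = a = 6378137 m.
x = R·λ = 6378137 × 0.997541189 = 6362454.364 m.
y = R·ln tan(π/4 + φ/2) = 6378137 × 0.441522987 = 2816094.100 m.

x 6362500 m, y 2816100 m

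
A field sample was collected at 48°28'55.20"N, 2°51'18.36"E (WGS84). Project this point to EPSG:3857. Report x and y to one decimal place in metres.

Web Mercator is spherical with R = a = 6378137 m.
x = R·λ = 6378137 × 0.049830895 = 317828.278 m.
y = R·ln tan(π/4 + φ/2) = 6378137 × 0.970098379 = 6187420.364 m.

x 317828.3 m, y 6187420.4 m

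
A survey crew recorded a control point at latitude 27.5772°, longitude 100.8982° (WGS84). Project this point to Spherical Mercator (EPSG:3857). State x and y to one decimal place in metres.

x 11231936.2 m, y 3195772.2 m

Web Mercator is spherical with R = a = 6378137 m.
x = R·λ = 6378137 × 1.761005799 = 11231936.246 m.
y = R·ln tan(π/4 + φ/2) = 6378137 × 0.501051044 = 3195772.204 m.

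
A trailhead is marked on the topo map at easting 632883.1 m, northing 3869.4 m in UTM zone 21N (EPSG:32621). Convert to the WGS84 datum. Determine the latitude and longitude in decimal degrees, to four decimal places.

lat 0.0350°, lon -55.8059°

Zone 21N: λ₀ = -57°, k₀ = 0.9996, false easting 500000 m.
Meridian distance M = (N − FN)/k₀ = 3870.9 m.
Inverse transverse Mercator on WGS84 gives φ = 0.03500002°, λ = -55.80589994°.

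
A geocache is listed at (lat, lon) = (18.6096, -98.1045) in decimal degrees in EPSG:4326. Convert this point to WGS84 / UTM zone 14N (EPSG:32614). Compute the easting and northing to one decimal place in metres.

E 594472.0 m, N 2057867.1 m

Zone 14 central meridian λ₀ = 6×14 − 183 = -99°; Δλ = +0.8955°.
Transverse Mercator on WGS84 with k₀ = 0.9996 gives E = 594471.986 m, N = 2057867.068 m.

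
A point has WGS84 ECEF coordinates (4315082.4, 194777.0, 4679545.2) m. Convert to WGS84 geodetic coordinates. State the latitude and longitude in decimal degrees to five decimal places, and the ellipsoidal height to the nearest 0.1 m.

λ = atan2(Y, X) = 2.58449986°; p = √(X²+Y²) = 4319476.1 m.
Bowring's method on WGS84 (a = 6378137 m, b = 6356752.314 m) gives φ = 47.48300037°, h = 1797.022 m.

lat 47.48300°, lon 2.58450°, h 1797.0 m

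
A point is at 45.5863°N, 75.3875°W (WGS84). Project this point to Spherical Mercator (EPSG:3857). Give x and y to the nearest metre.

x -8392098 m, y 5714300 m

Web Mercator is spherical with R = a = 6378137 m.
x = R·λ = 6378137 × -1.315760090 = -8392098.112 m.
y = R·ln tan(π/4 + φ/2) = 6378137 × 0.895919851 = 5714299.552 m.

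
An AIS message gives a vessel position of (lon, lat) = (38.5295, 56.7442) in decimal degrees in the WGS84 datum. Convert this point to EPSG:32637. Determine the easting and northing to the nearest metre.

Zone 37 central meridian λ₀ = 6×37 − 183 = 39°; Δλ = -0.4705°.
Transverse Mercator on WGS84 with k₀ = 0.9996 gives E = 471222.439 m, N = 6289010.853 m.

E 471222 m, N 6289011 m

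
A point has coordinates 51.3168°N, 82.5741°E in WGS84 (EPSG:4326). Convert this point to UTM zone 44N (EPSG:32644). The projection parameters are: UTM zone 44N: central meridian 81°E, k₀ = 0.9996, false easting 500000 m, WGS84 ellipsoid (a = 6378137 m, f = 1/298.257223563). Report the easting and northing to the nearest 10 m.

Zone 44 central meridian λ₀ = 6×44 − 183 = 81°; Δλ = +1.5741°.
Transverse Mercator on WGS84 with k₀ = 0.9996 gives E = 609697.087 m, N = 5686231.618 m.

E 609700 m, N 5686230 m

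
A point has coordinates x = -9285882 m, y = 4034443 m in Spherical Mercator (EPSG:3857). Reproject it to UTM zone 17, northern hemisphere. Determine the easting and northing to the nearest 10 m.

E 276930 m, N 3769450 m

Web Mercator inverse (R = 6378137 m) → φ = 34.04200004°, λ = -83.41649727°.
UTM 17N forward: E = 276926.722 m, N = 3769447.196 m.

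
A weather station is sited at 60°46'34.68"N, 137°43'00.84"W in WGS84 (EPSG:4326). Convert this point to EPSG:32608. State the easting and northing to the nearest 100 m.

E 352100 m, N 6740900 m

Zone 8 central meridian λ₀ = 6×8 − 183 = -135°; Δλ = -2.7169°.
Transverse Mercator on WGS84 with k₀ = 0.9996 gives E = 352050.963 m, N = 6740933.211 m.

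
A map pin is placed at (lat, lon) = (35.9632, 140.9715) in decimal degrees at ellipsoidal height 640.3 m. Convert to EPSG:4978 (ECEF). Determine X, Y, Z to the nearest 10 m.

X -4015380 m, Y 3254900 m, Z 3725260 m

WGS84: a = 6378137 m, e² = 0.006694380; N(φ) = a/√(1−e²sin²φ) = 6385512.577 m.
X = (N+h)·cosφ·cosλ = -4015383.690 m; Y = (N+h)·cosφ·sinλ = 3254902.008 m; Z = (N(1−e²)+h)·sinφ = 3725263.490 m.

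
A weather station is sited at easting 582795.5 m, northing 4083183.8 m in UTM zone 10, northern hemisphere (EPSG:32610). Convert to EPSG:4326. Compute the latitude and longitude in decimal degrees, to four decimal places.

lat 36.8910°, lon -122.0708°

Zone 10N: λ₀ = -123°, k₀ = 0.9996, false easting 500000 m.
Meridian distance M = (N − FN)/k₀ = 4084817.7 m.
Inverse transverse Mercator on WGS84 gives φ = 36.89100001°, λ = -122.07079944°.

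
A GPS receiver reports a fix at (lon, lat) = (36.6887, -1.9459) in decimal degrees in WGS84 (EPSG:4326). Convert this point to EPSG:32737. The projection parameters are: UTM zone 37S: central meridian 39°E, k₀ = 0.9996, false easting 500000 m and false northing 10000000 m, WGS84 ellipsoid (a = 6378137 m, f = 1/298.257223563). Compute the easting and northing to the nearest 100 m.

Zone 37 central meridian λ₀ = 6×37 − 183 = 39°; Δλ = -2.3113°.
Transverse Mercator on WGS84 with k₀ = 0.9996 gives E = 242887.448 m, N = 9784742.588 m.

E 242900 m, N 9784700 m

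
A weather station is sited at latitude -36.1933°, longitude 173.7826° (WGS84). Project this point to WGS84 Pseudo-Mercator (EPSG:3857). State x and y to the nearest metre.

x 19345391 m, y -4327252 m

Web Mercator is spherical with R = a = 6378137 m.
x = R·λ = 6378137 × 3.033078553 = 19345390.541 m.
y = R·ln tan(π/4 + φ/2) = 6378137 × -0.678450754 = -4327251.856 m.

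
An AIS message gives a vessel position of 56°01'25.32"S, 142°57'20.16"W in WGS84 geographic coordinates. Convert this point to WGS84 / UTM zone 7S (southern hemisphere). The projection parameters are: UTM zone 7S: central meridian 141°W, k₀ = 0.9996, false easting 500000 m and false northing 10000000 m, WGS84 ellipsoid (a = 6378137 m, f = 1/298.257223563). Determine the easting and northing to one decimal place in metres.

Zone 7 central meridian λ₀ = 6×7 − 183 = -141°; Δλ = -1.9556°.
Transverse Mercator on WGS84 with k₀ = 0.9996 gives E = 378117.024 m, N = 3789557.482 m.

E 378117.0 m, N 3789557.5 m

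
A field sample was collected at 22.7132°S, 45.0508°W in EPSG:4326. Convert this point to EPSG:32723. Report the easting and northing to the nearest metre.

Zone 23 central meridian λ₀ = 6×23 − 183 = -45°; Δλ = -0.0508°.
Transverse Mercator on WGS84 with k₀ = 0.9996 gives E = 494783.004 m, N = 7488227.448 m.

E 494783 m, N 7488227 m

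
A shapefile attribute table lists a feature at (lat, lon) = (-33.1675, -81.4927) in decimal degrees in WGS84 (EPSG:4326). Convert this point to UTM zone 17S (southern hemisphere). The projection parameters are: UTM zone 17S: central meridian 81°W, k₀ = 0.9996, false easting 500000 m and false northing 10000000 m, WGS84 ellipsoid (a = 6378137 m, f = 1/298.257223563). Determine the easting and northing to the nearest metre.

Zone 17 central meridian λ₀ = 6×17 − 183 = -81°; Δλ = -0.4927°.
Transverse Mercator on WGS84 with k₀ = 0.9996 gives E = 454060.954 m, N = 6330035.678 m.

E 454061 m, N 6330036 m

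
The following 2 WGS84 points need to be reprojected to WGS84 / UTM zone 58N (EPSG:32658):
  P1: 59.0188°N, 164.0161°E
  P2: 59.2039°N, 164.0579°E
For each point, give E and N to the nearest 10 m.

P1: E 443500 m, N 6542560 m; P2: E 446200 m, N 6563140 m

UTM zone 58N: λ₀ = 165°, k₀ = 0.9996.
P1 (59.0188°, 164.0161°) → (443504.794, 6542561.300) m.
P2 (59.2039°, 164.0579°) → (446195.678, 6563136.743) m.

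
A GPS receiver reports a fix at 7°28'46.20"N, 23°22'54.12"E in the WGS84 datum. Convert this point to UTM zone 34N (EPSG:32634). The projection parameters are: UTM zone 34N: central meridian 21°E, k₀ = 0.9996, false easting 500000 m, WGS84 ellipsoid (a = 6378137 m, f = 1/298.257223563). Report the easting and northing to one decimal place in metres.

E 762857.2 m, N 827468.0 m

Zone 34 central meridian λ₀ = 6×34 − 183 = 21°; Δλ = +2.3817°.
Transverse Mercator on WGS84 with k₀ = 0.9996 gives E = 762857.168 m, N = 827467.952 m.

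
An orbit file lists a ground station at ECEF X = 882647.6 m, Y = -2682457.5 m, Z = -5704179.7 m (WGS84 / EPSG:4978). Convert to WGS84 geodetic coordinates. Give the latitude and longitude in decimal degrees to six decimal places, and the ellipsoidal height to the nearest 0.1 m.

λ = atan2(Y, X) = -71.78649937°; p = √(X²+Y²) = 2823941.4 m.
Bowring's method on WGS84 (a = 6378137 m, b = 6356752.314 m) gives φ = -63.81419974°, h = 3983.413 m.

lat -63.814200°, lon -71.786499°, h 3983.4 m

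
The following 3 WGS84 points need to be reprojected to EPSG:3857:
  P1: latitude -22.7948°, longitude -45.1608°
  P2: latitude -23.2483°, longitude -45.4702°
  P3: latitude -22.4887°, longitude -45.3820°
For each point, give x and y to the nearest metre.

P1: x -5027277 m, y -2607222 m; P2: x -5061720 m, y -2662074 m; P3: x -5051901 m, y -2570302 m

Web Mercator: x = R·λ, y = R·ln tan(π/4+φ/2), R = 6378137 m.
P1 (-22.7948°, -45.1608°) → (-5027277.260, -2607221.959) m.
P2 (-23.2483°, -45.4702°) → (-5061719.510, -2662074.069) m.
P3 (-22.4887°, -45.3820°) → (-5051901.131, -2570301.551) m.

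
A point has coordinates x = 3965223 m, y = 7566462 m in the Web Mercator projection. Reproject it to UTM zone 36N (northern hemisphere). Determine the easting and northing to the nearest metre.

Web Mercator inverse (R = 6378137 m) → φ = 56.04039819°, λ = 35.62020426°.
UTM 36N forward: E = 663224.538 m, N = 6213672.317 m.

E 663225 m, N 6213672 m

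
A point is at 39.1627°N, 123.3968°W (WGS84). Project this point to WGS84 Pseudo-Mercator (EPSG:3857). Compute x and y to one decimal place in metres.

x -13736468.9 m, y 4745003.8 m

Web Mercator is spherical with R = a = 6378137 m.
x = R·λ = 6378137 × -2.153680446 = -13736468.942 m.
y = R·ln tan(π/4 + φ/2) = 6378137 × 0.743948244 = 4745003.820 m.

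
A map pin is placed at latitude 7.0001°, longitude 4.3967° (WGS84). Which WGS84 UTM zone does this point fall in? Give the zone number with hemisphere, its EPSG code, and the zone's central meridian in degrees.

Zone 31N (EPSG:32631), central meridian 3°

UTM zone = ⌊(λ + 180)/6⌋ + 1; 4.3967° ∈ [0°, 6°) → zone 31.
Hemisphere: N (φ ≥ 0).
Central meridian λ₀ = 6×31 − 183 = 3°.
EPSG code: 32631.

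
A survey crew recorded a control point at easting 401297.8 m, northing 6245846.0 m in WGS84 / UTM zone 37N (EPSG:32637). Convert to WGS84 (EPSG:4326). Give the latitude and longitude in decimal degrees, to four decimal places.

lat 56.3470°, lon 37.4030°

Zone 37N: λ₀ = 39°, k₀ = 0.9996, false easting 500000 m.
Meridian distance M = (N − FN)/k₀ = 6248345.3 m.
Inverse transverse Mercator on WGS84 gives φ = 56.34700012°, λ = 37.40300016°.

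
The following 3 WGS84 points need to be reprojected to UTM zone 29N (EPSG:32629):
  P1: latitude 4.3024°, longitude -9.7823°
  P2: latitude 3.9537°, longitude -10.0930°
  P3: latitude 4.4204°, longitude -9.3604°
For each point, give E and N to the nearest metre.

P1: E 413191 m, N 475598 m; P2: E 378657 m, N 437089 m; P3: E 460015 m, N 488606 m

UTM zone 29N: λ₀ = -9°, k₀ = 0.9996.
P1 (4.3024°, -9.7823°) → (413190.585, 475597.898) m.
P2 (3.9537°, -10.0930°) → (378656.648, 437089.412) m.
P3 (4.4204°, -9.3604°) → (460014.739, 488606.431) m.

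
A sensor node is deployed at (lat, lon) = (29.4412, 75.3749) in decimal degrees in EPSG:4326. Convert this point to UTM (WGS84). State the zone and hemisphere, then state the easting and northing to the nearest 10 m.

Zone 43N: E 536360 m, N 3256930 m

Longitude 75.3749° lies in the 6° band [72°, 78°), giving zone 43; latitude is north of the equator, so 43N.
Zone 43 central meridian λ₀ = 6×43 − 183 = 75°; Δλ = +0.3749°.
Transverse Mercator on WGS84 with k₀ = 0.9996 gives E = 536359.227 m, N = 3256926.875 m.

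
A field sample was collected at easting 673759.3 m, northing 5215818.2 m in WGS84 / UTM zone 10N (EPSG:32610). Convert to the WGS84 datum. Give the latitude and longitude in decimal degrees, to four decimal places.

Zone 10N: λ₀ = -123°, k₀ = 0.9996, false easting 500000 m.
Meridian distance M = (N − FN)/k₀ = 5217905.4 m.
Inverse transverse Mercator on WGS84 gives φ = 47.07300024°, λ = -120.71130020°.

lat 47.0730°, lon -120.7113°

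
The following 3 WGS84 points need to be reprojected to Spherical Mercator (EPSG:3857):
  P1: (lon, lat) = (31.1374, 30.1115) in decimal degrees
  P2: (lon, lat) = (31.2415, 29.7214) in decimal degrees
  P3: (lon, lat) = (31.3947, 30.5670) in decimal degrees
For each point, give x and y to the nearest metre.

P1: x 3466200 m, y 3517890 m; P2: x 3477788 m, y 3467788 m; P3: x 3494842 m, y 3576643 m

Web Mercator: x = R·λ, y = R·ln tan(π/4+φ/2), R = 6378137 m.
P1 (30.1115°, 31.1374°) → (3466199.513, 3517890.195) m.
P2 (29.7214°, 31.2415°) → (3477787.872, 3467788.444) m.
P3 (30.5670°, 31.3947°) → (3494842.018, 3576642.607) m.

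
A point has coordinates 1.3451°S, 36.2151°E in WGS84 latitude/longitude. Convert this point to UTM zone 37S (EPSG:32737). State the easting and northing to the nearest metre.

E 190072 m, N 9851149 m

Zone 37 central meridian λ₀ = 6×37 − 183 = 39°; Δλ = -2.7849°.
Transverse Mercator on WGS84 with k₀ = 0.9996 gives E = 190072.431 m, N = 9851148.844 m.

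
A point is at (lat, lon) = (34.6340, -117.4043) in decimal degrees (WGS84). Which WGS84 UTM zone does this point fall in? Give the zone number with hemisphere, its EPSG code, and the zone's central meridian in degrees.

Zone 11N (EPSG:32611), central meridian -117°

UTM zone = ⌊(λ + 180)/6⌋ + 1; -117.4043° ∈ [-120°, -114°) → zone 11.
Hemisphere: N (φ ≥ 0).
Central meridian λ₀ = 6×11 − 183 = -117°.
EPSG code: 32611.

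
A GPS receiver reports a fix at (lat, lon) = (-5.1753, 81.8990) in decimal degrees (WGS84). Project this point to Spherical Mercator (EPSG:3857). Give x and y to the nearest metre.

x 9116955 m, y -576897 m

Web Mercator is spherical with R = a = 6378137 m.
x = R·λ = 6378137 × 1.429407204 = 9116954.976 m.
y = R·ln tan(π/4 + φ/2) = 6378137 × -0.090449101 = -576896.758 m.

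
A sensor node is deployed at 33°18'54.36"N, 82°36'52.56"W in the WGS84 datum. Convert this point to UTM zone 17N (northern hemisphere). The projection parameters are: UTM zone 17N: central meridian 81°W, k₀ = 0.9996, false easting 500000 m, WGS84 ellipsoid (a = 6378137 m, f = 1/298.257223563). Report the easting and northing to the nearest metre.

E 349701 m, N 3687383 m

Zone 17 central meridian λ₀ = 6×17 − 183 = -81°; Δλ = -1.6146°.
Transverse Mercator on WGS84 with k₀ = 0.9996 gives E = 349701.258 m, N = 3687383.171 m.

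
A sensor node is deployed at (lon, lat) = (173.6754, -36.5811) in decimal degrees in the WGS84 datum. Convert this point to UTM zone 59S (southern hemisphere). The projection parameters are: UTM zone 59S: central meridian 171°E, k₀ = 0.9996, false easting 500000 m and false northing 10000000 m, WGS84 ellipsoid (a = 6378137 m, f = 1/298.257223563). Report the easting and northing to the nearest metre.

E 739371 m, N 5948264 m

Zone 59 central meridian λ₀ = 6×59 − 183 = 171°; Δλ = +2.6754°.
Transverse Mercator on WGS84 with k₀ = 0.9996 gives E = 739371.471 m, N = 5948263.905 m.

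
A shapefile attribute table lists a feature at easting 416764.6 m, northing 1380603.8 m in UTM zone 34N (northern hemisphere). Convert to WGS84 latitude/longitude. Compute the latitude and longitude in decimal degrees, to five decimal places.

Zone 34N: λ₀ = 21°, k₀ = 0.9996, false easting 500000 m.
Meridian distance M = (N − FN)/k₀ = 1381156.3 m.
Inverse transverse Mercator on WGS84 gives φ = 12.48769990°, λ = 20.23400020°.

lat 12.48770°, lon 20.23400°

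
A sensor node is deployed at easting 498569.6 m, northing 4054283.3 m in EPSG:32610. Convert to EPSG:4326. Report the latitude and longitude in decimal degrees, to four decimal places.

Zone 10N: λ₀ = -123°, k₀ = 0.9996, false easting 500000 m.
Meridian distance M = (N − FN)/k₀ = 4055905.7 m.
Inverse transverse Mercator on WGS84 gives φ = 36.63410031°, λ = -123.01599989°.

lat 36.6341°, lon -123.0160°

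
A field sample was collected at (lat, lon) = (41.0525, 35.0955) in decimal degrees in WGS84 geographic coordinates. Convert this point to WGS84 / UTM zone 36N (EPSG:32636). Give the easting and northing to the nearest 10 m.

Zone 36 central meridian λ₀ = 6×36 − 183 = 33°; Δλ = +2.0955°.
Transverse Mercator on WGS84 with k₀ = 0.9996 gives E = 676100.316 m, N = 4546700.522 m.

E 676100 m, N 4546700 m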